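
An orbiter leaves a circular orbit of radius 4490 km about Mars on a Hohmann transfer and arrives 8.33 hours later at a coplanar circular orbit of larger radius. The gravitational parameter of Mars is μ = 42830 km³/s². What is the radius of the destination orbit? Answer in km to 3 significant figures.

Transfer time t = 8.33 hours = 29988 s, and t = π√(a_t³/μ).
So a_t = (μ t²/π²)^(1/3) = (42830 × (29988)² / π²)^(1/3) = 15744 km.
Since a_t = (r₁ + r₂)/2, r₂ = 2a_t − r₁ = 2×15744 − 4490 = 26998 km.

r₂ = 27000 km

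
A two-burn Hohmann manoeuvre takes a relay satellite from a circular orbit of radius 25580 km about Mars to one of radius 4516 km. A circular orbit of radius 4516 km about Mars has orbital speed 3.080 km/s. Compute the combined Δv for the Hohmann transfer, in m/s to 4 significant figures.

Δv = 1521 m/s

From the circular-orbit relation v² = μ/r at r = 4516 km: μ = v²r = (3.080)² × 4516 = 42840.6 km³/s².
Transfer-ellipse semi-major axis a_t = (r₁ + r₂)/2 = (25580 + 4516)/2 = 15048 km.
Circular speed at r₁: v₁ = √(μ/r₁) = √(42840.6/25580) = 1.29413 km/s.
Transfer-orbit speed at r₁ (vis-viva equation): v_a = √[μ(2/r₁ − 1/a_t)] = 0.708949 km/s.
First burn Δv₁ = |v_a − v₁| = 0.5852 km/s.
At r₂, v₂ = √(μ/r₂) = 3.0800 km/s.
Transfer-orbit speed at r₂: v_p = √[μ(2/r₂ − 1/a_t)] = 4.0157 km/s.
Second burn Δv₂ = |v₂ − v_p| = 0.9357 km/s.
Total Δv = Δv₁ + Δv₂ = 1.521 km/s.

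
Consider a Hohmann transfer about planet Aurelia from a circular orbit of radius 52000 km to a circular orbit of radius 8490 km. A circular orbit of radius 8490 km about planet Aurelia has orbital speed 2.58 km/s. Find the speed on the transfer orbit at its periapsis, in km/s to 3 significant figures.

v = 3.38 km/s

From the circular-orbit relation v² = μ/r at r = 8490 km: μ = v²r = (2.58)² × 8490 = 56512.8 km³/s².
Semi-major axis of the transfer orbit: a_t = (52000 + 8490)/2 = 30245 km.
The periapsis of the transfer ellipse is at r = 8490 km.
Applying v² = μ(2/r − 1/a_t): v = 3.383 km/s.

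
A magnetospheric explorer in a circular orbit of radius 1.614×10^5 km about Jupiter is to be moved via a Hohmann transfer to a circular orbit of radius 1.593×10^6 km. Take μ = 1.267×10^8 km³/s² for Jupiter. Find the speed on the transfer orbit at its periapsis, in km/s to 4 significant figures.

v = 37.76 km/s

Semi-major axis of the transfer orbit: a_t = (1.614×10^5 + 1.593×10^6)/2 = 8.772×10^5 km.
The periapsis of the transfer ellipse is at r = 1.614×10^5 km.
Applying v² = μ(2/r − 1/a_t): v = 37.76 km/s.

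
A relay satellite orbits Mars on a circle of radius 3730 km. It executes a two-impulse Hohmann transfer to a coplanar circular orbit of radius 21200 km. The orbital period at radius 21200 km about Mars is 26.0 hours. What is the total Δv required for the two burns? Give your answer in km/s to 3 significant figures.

From Kepler's third law T² = 4π²r³/μ at r = 21200 km, T = 26.0 hours = 26.0 × 3600 s = 93600 s: μ = 4π²r³/T² = 42935.4 km³/s².
Semi-major axis of the transfer orbit: a_t = (3730 + 21200)/2 = 12465 km.
At r₁ the circular-orbit speed is v₁ = √(μ/r₁) = 3.3928 km/s.
On the transfer ellipse at r₁, v² = μ(2/r − 1/a) gives v_p = √[μ(2/r₁ − 1/a_t)] = 4.4246 km/s.
First burn Δv₁ = |v_p − v₁| = 1.0318 km/s.
At r₂, v₂ = √(μ/r₂) = 1.42311 km/s.
Transfer-orbit speed at r₂: v_a = √[μ(2/r₂ − 1/a_t)] = 0.778481 km/s.
Second burn Δv₂ = |v₂ − v_a| = 0.64463 km/s.
Δv = Δv₁ + Δv₂ = 1.0318 + 0.64463 = 1.676 km/s.

Δv = 1.68 km/s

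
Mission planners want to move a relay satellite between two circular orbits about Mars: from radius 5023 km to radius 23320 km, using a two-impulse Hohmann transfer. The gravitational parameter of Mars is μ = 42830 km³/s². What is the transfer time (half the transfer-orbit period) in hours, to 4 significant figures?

The Hohmann ellipse has a_t = (r₁ + r₂)/2 = 14171.5 km.
Transfer time t = π√(a_t³/μ) = π√((14171.5)³ / 42830) = 25610 s.
Converting: 25610 s ÷ 3600 s/hour = 7.114 hours.

t = 7.114 hours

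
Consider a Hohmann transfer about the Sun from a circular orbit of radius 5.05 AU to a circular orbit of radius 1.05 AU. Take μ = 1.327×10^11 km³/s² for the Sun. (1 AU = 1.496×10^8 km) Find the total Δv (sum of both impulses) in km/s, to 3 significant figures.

Δv = 13.8 km/s

In km: r₁ = 5.05 × 1.496×10^8 = 7.5548×10^8 km; r₂ = 1.05 × 1.496×10^8 = 1.5708×10^8 km.
Transfer-ellipse semi-major axis a_t = (r₁ + r₂)/2 = (7.5548×10^8 + 1.5708×10^8)/2 = 4.5628×10^8 km.
Circular speed at r₁: v₁ = √(μ/r₁) = √(1.327×10^11/7.5548×10^8) = 13.253 km/s.
On the transfer ellipse at r₁, vis-viva equation gives v_a = √[μ(2/r₁ − 1/a_t)] = 7.7762 km/s.
First burn Δv₁ = |v_a − v₁| = 5.477 km/s.
Circular speed at r₂: v₂ = √(μ/r₂) = 29.065 km/s.
Transfer-orbit speed at r₂: v_p = √[μ(2/r₂ − 1/a_t)] = 37.400 km/s.
Second burn Δv₂ = |v₂ − v_p| = 8.335 km/s.
Δv = Δv₁ + Δv₂ = 5.477 + 8.335 = 13.81 km/s.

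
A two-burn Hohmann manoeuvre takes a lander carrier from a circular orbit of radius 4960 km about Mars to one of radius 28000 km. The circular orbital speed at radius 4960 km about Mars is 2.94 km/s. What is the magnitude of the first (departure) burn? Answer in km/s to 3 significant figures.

From the circular-orbit relation v² = μ/r at r = 4960 km: μ = v²r = (2.94)² × 4960 = 42872.3 km³/s².
Semi-major axis of the transfer orbit: a_t = (4960 + 28000)/2 = 16480 km.
On the circular orbit at r = 4960 km, v_c = √(μ/r) = 2.9400 km/s.
Vis-viva on the transfer ellipse at r = 4960 km gives v_t = √[μ(2/r − 1/a_t)] = 3.8322 km/s.
Δv₁ = |v_t − v_c| = |3.8322 − 2.9400| = 0.8922 km/s.

Δv₁ = 0.892 km/s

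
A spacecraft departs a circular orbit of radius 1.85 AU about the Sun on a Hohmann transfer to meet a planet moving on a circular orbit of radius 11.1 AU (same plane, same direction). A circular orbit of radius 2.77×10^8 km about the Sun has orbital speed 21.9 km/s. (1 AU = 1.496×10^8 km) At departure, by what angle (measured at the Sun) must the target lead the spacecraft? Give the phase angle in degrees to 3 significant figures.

φ = 99.8°

From the circular-orbit relation v² = μ/r at r = 2.77×10^8 km: μ = v²r = (21.9)² × 2.77×10^8 = 1.32852×10^11 km³/s².
In km: r₁ = 1.85 × 1.496×10^8 = 2.7676×10^8 km; r₂ = 11.1 × 1.496×10^8 = 1.66056×10^9 km.
Transfer-ellipse semi-major axis a_t = (r₁ + r₂)/2 = (2.7676×10^8 + 1.66056×10^9)/2 = 9.6866×10^8 km.
Transfer time t = π√(a_t³/μ) = 2.5985×10^8 s.
Target angular speed ω₂ = √(μ/r₂³) = 5.3864×10^-9 rad/s.
Angle swept by the target during transfer: ω₂·t = 1.3997 rad = 80.20°.
Arrival is 180° from departure on the ellipse, so φ = 180° − 80.20° = 99.8°.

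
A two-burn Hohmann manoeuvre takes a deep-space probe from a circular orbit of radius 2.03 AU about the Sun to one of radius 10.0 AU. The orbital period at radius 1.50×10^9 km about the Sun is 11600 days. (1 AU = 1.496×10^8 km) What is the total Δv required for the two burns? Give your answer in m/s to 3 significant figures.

Δv = 9990 m/s

From Kepler's third law T² = 4π²r³/μ at r = 1.50×10^9 km, T = 11600 days = 11600 × 86400 s = 1.00224×10^9 s: μ = 4π²r³/T² = 1.32645×10^11 km³/s².
In km: r₁ = 2.03 × 1.496×10^8 = 3.03688×10^8 km; r₂ = 10.0 × 1.496×10^8 = 1.496×10^9 km.
Transfer-ellipse semi-major axis a_t = (r₁ + r₂)/2 = (3.03688×10^8 + 1.496×10^9)/2 = 8.99844×10^8 km.
At r₁ the circular-orbit speed is v₁ = √(μ/r₁) = 20.899 km/s.
On the transfer ellipse at r₁, vis-viva equation gives v_p = √[μ(2/r₁ − 1/a_t)] = 26.947 km/s.
First burn Δv₁ = |v_p − v₁| = 6.048 km/s.
Circular speed at r₂: v₂ = √(μ/r₂) = 9.416 km/s.
Transfer-orbit speed at r₂: v_a = √[μ(2/r₂ − 1/a_t)] = 5.470 km/s.
Second burn Δv₂ = |v₂ − v_a| = 3.946 km/s.
Δv = Δv₁ + Δv₂ = 6.048 + 3.946 = 9.994 km/s.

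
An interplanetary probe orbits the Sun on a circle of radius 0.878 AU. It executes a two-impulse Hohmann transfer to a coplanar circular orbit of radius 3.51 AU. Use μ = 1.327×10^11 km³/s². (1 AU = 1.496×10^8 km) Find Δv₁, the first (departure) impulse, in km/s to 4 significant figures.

Δv₁ = 8.418 km/s

In km: r₁ = 0.878 × 1.496×10^8 = 1.313488×10^8 km; r₂ = 3.51 × 1.496×10^8 = 5.25096×10^8 km.
Transfer-ellipse semi-major axis a_t = (r₁ + r₂)/2 = (1.313488×10^8 + 5.25096×10^8)/2 = 3.282224×10^8 km.
On the circular orbit at r = 1.313488×10^8 km, v_c = √(μ/r) = 31.785 km/s.
Transfer-orbit speed at the same r (vis-viva, a = a_t): v_t = √[μ(2/r − 1/a_t)] = 40.203 km/s.
Δv₁ = |v_t − v_c| = |40.203 − 31.785| = 8.418 km/s.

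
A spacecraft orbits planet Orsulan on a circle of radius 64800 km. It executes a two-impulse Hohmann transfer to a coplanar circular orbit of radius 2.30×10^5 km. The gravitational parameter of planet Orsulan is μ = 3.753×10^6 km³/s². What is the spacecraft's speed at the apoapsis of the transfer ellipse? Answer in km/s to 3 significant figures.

Semi-major axis of the transfer orbit: a_t = (64800 + 2.300×10^5)/2 = 1.474×10^5 km.
At apoapsis, r = 2.300×10^5 km.
Vis-viva: v = √[μ(2/r − 1/a_t)] = √[3.753×10^6 × (2/2.300×10^5 − 1/1.474×10^5)] = 2.678 km/s.

v = 2.68 km/s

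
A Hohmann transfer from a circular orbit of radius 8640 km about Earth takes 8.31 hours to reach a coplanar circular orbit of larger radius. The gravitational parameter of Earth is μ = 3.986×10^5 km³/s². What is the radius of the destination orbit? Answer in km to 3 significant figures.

Transfer time t = 8.31 hours = 29916 s, and t = π√(a_t³/μ).
So a_t = (μ t²/π²)^(1/3) = (3.986×10^5 × (29916)² / π²)^(1/3) = 33063 km.
Since a_t = (r₁ + r₂)/2, r₂ = 2a_t − r₁ = 2×33063 − 8640 = 57486 km.

r₂ = 57500 km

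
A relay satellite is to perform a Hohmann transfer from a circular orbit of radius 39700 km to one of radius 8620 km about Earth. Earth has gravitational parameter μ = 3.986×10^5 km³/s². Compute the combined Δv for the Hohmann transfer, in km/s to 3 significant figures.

Semi-major axis of the transfer orbit: a_t = (39700 + 8620)/2 = 24160 km.
Circular speed at r₁: v₁ = √(μ/r₁) = √(3.986×10^5/39700) = 3.169 km/s.
Transfer-orbit speed at r₁ (v² = μ(2/r − 1/a)): v_a = √[μ(2/r₁ − 1/a_t)] = 1.893 km/s.
First burn Δv₁ = |v_a − v₁| = 1.276 km/s.
At r₂, v₂ = √(μ/r₂) = 6.800 km/s.
Transfer-orbit speed at r₂: v_p = √[μ(2/r₂ − 1/a_t)] = 8.717 km/s.
Second burn Δv₂ = |v₂ − v_p| = 1.917 km/s.
Total Δv = Δv₁ + Δv₂ = 3.193 km/s.

Δv = 3.19 km/s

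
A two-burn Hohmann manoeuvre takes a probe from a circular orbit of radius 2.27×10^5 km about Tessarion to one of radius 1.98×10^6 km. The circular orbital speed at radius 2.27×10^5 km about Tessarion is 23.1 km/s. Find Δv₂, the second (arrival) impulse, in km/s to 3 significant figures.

From the circular-orbit relation v² = μ/r at r = 2.27×10^5 km: μ = v²r = (23.1)² × 2.27×10^5 = 1.21129×10^8 km³/s².
The Hohmann ellipse has a_t = (r₁ + r₂)/2 = 1.1035×10^6 km.
On the circular orbit at r = 1.980×10^6 km, v_c = √(μ/r) = 7.8215 km/s.
Vis-viva on the transfer ellipse at r = 1.980×10^6 km gives v_t = √[μ(2/r − 1/a_t)] = 3.5475 km/s.
Δv₂ = |v_t − v_c| = |3.5475 − 7.8215| = 4.274 km/s.

Δv₂ = 4.27 km/s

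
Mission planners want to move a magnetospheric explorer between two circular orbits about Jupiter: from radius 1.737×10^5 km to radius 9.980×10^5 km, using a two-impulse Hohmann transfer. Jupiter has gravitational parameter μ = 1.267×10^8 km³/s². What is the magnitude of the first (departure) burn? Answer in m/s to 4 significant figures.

Transfer-ellipse semi-major axis a_t = (r₁ + r₂)/2 = (1.737×10^5 + 9.980×10^5)/2 = 5.8585×10^5 km.
On the circular orbit at r = 1.737×10^5 km, v_c = √(μ/r) = 27.008 km/s.
Transfer-orbit speed at the same r (vis-viva, a = a_t): v_t = √[μ(2/r − 1/a_t)] = 35.250 km/s.
Δv₁ = |v_t − v_c| = |35.250 − 27.008| = 8.242 km/s.

Δv₁ = 8242 m/s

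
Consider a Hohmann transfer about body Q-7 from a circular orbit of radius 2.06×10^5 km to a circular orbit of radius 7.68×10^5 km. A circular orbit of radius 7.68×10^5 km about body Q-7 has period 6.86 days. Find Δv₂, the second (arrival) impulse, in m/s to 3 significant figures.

Δv₂ = 2850 m/s

From Kepler's third law T² = 4π²r³/μ at r = 7.68×10^5 km, T = 6.86 days = 6.86 × 86400 s = 5.92704×10^5 s: μ = 4π²r³/T² = 5.09058×10^7 km³/s².
Transfer-ellipse semi-major axis a_t = (r₁ + r₂)/2 = (2.060×10^5 + 7.680×10^5)/2 = 4.870×10^5 km.
On the circular orbit at r = 7.680×10^5 km, v_c = √(μ/r) = 8.141 km/s.
Vis-viva on the transfer ellipse at r = 7.680×10^5 km gives v_t = √[μ(2/r − 1/a_t)] = 5.295 km/s.
Δv₂ = |v_t − v_c| = |5.295 − 8.141| = 2.846 km/s.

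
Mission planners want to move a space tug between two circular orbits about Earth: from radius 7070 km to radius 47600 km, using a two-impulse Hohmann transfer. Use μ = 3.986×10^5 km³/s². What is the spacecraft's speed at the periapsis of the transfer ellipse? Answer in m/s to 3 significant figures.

Semi-major axis of the transfer orbit: a_t = (7070 + 47600)/2 = 27335 km.
At periapsis, r = 7070 km.
Vis-viva: v = √[μ(2/r − 1/a_t)] = √[3.986×10^5 × (2/7070 − 1/27335)] = 9.908 km/s.

v = 9910 m/s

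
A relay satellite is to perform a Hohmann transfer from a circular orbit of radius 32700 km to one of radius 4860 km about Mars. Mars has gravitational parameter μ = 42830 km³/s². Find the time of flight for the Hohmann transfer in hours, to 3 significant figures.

t = 10.9 hours

Semi-major axis of the transfer orbit: a_t = (32700 + 4860)/2 = 18780 km.
Half the transfer-orbit period gives t = π√(a_t³/μ) = 39070 s.
Converting: 39070 s ÷ 3600 s/hour = 10.9 hours.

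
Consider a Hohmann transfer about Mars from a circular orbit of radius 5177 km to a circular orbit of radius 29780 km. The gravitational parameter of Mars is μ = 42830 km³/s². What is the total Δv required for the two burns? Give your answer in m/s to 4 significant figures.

Δv = 1425 m/s

Transfer-ellipse semi-major axis a_t = (r₁ + r₂)/2 = (5177 + 29780)/2 = 17478.5 km.
At r₁ the circular-orbit speed is v₁ = √(μ/r₁) = 2.8763 km/s.
On the transfer ellipse at r₁, vis-viva gives v_p = √[μ(2/r₁ − 1/a_t)] = 3.7544 km/s.
First burn Δv₁ = |v_p − v₁| = 0.8781 km/s.
At r₂, v₂ = √(μ/r₂) = 1.1993 km/s.
Transfer-orbit speed at r₂: v_a = √[μ(2/r₂ − 1/a_t)] = 0.65268 km/s.
Second burn Δv₂ = |v₂ − v_a| = 0.5466 km/s.
Δv = Δv₁ + Δv₂ = 0.8781 + 0.5466 = 1.425 km/s.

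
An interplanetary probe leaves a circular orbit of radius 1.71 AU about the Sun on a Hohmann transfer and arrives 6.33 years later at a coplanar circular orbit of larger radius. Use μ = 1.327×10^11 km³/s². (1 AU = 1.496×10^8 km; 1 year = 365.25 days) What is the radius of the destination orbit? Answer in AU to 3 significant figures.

In km: r₁ = 1.71 × 1.496×10^8 = 2.55816×10^8 km.
Transfer time t = 6.33 years × 365.25 × 86400 s = 1.99759608×10^8 s, and t = π√(a_t³/μ).
So a_t = (μ t²/π²)^(1/3) = (1.327×10^11 × (1.99759608×10^8)² / π²)^(1/3) = 8.1257×10^8 km.
Since a_t = (r₁ + r₂)/2, r₂ = 2a_t − r₁ = 2×8.1257×10^8 − 2.55816×10^8 = 1.369324×10^9 km.
In AU: r₂ = 1.369324×10^9 / 1.496×10^8 = 9.15 AU.

r₂ = 9.15 AU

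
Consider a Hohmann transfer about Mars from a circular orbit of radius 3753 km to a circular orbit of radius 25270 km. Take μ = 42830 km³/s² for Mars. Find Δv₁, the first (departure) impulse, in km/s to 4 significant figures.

Δv₁ = 1.080 km/s

Semi-major axis of the transfer orbit: a_t = (3753 + 25270)/2 = 14511.5 km.
On the circular orbit at r = 3753 km, v_c = √(μ/r) = 3.378 km/s.
Vis-viva on the transfer ellipse at r = 3753 km gives v_t = √[μ(2/r − 1/a_t)] = 4.458 km/s.
Δv₁ = |v_t − v_c| = |4.458 − 3.378| = 1.080 km/s.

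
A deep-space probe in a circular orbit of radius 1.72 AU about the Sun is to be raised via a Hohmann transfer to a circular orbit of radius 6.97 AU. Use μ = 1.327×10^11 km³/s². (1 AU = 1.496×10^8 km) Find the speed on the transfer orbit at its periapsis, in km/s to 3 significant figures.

v = 28.8 km/s

In km: r₁ = 1.72 × 1.496×10^8 = 2.57312×10^8 km; r₂ = 6.97 × 1.496×10^8 = 1.042712×10^9 km.
Semi-major axis of the transfer orbit: a_t = (2.57312×10^8 + 1.042712×10^9)/2 = 6.50012×10^8 km.
At periapsis, r = 2.57312×10^8 km.
From the vis-viva equation, v = √[μ(2/r − 1/a_t)] = 28.76 km/s.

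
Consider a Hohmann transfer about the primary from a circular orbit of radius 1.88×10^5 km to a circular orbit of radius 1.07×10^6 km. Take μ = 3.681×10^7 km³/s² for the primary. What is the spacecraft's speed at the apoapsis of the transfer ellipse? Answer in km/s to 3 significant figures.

Transfer-ellipse semi-major axis a_t = (r₁ + r₂)/2 = (1.880×10^5 + 1.070×10^6)/2 = 6.290×10^5 km.
At apoapsis, r = 1.070×10^6 km.
Applying v² = μ(2/r − 1/a_t): v = 3.207 km/s.

v = 3.21 km/s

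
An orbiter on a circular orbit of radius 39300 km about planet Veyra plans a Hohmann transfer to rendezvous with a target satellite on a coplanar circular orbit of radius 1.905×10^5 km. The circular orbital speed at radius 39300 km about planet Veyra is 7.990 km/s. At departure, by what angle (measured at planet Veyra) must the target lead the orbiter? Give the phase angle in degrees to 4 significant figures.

φ = 95.68°

From the circular-orbit relation v² = μ/r at r = 39300 km: μ = v²r = (7.990)² × 39300 = 2.50892×10^6 km³/s².
Transfer-ellipse semi-major axis a_t = (r₁ + r₂)/2 = (39300 + 1.905×10^5)/2 = 1.149×10^5 km.
Transfer time t = π√(a_t³/μ) = 77250 s.
Target angular speed ω₂ = √(μ/r₂³) = 1.905×10^-5 rad/s.
Angle swept by the target during transfer: ω₂·t = 1.4716 rad = 84.32°.
Arrival is 180° from departure on the ellipse, so φ = 180° − 84.32° = 95.68°.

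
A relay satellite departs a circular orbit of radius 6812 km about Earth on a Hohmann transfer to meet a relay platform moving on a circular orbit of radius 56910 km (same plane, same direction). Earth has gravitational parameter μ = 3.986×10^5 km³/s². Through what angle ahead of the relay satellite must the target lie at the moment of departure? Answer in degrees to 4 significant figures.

φ = 104.6°

Semi-major axis of the transfer orbit: a_t = (6812 + 56910)/2 = 31861 km.
Transfer time t = π√(a_t³/μ) = 28300 s.
The target's mean motion on its circular orbit is ω₂ = √(μ/r₂³) = 4.650×10^-5 rad/s.
Angle swept by the target during transfer: ω₂·t = 1.316 rad = 75.40°.
The relay satellite traverses 180° on the transfer ellipse, so the target must lead by 180° − 75.40° = 104.6°.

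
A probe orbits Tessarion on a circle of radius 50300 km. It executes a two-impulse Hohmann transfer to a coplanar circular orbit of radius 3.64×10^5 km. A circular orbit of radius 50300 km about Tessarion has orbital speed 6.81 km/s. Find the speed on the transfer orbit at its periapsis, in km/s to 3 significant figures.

From the circular-orbit relation v² = μ/r at r = 50300 km: μ = v²r = (6.81)² × 50300 = 2.33272×10^6 km³/s².
Semi-major axis of the transfer orbit: a_t = (50300 + 3.640×10^5)/2 = 2.0715×10^5 km.
At periapsis, r = 50300 km.
Vis-viva: v = √[μ(2/r − 1/a_t)] = √[2.33272×10^6 × (2/50300 − 1/2.0715×10^5)] = 9.027 km/s.

v = 9.03 km/s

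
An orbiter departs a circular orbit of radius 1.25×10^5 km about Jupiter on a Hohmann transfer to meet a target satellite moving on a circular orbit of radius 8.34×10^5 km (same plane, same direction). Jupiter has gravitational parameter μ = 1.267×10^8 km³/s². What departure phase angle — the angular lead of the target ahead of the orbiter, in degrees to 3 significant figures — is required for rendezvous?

Semi-major axis of the transfer orbit: a_t = (1.250×10^5 + 8.340×10^5)/2 = 4.795×10^5 km.
Transfer time t = π√(a_t³/μ) = 92671 s.
Target angular speed ω₂ = √(μ/r₂³) = 1.4779×10^-5 rad/s.
Angle swept by the target during transfer: ω₂·t = 1.3696 rad = 78.47°.
The orbiter traverses 180° on the transfer ellipse, so the target must lead by 180° − 78.47° = 102°.

φ = 102°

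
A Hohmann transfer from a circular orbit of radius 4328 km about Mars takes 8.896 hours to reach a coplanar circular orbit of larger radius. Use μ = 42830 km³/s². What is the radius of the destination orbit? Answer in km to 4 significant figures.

Transfer time t = 8.896 hours = 32025.6 s, and t = π√(a_t³/μ).
So a_t = (μ t²/π²)^(1/3) = (42830 × (32025.6)² / π²)^(1/3) = 16449 km.
Since a_t = (r₁ + r₂)/2, r₂ = 2a_t − r₁ = 2×16449 − 4328 = 28570 km.

r₂ = 28570 km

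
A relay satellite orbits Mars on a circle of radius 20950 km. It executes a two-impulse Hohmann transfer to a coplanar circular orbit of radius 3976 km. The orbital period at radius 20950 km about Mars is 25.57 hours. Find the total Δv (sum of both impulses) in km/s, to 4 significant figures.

From Kepler's third law T² = 4π²r³/μ at r = 20950 km, T = 25.57 hours = 25.57 × 3600 s = 92052 s: μ = 4π²r³/T² = 42839.6 km³/s².
Semi-major axis of the transfer orbit: a_t = (20950 + 3976)/2 = 12463 km.
At r₁ the circular-orbit speed is v₁ = √(μ/r₁) = 1.430 km/s.
On the transfer ellipse at r₁, v² = μ(2/r − 1/a) gives v_a = √[μ(2/r₁ − 1/a_t)] = 0.8077 km/s.
First burn Δv₁ = |v_a − v₁| = 0.6223 km/s.
Circular speed at r₂: v₂ = √(μ/r₂) = 3.2825 km/s.
Transfer-orbit speed at r₂: v_p = √[μ(2/r₂ − 1/a_t)] = 4.2558 km/s.
Second burn Δv₂ = |v₂ − v_p| = 0.9733 km/s.
Δv = Δv₁ + Δv₂ = 0.6223 + 0.9733 = 1.596 km/s.

Δv = 1.596 km/s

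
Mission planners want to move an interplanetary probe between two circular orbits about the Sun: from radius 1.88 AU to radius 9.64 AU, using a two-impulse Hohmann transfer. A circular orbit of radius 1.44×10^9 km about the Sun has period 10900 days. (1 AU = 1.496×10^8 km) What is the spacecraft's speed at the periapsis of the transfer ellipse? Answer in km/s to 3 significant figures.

From Kepler's third law T² = 4π²r³/μ at r = 1.44×10^9 km, T = 10900 days = 10900 × 86400 s = 9.4176×10^8 s: μ = 4π²r³/T² = 1.32913×10^11 km³/s².
In km: r₁ = 1.88 × 1.496×10^8 = 2.81248×10^8 km; r₂ = 9.64 × 1.496×10^8 = 1.442144×10^9 km.
Semi-major axis of the transfer orbit: a_t = (2.81248×10^8 + 1.442144×10^9)/2 = 8.61696×10^8 km.
At periapsis, r = 2.81248×10^8 km.
Vis-viva: v = √[μ(2/r − 1/a_t)] = √[1.32913×10^11 × (2/2.81248×10^8 − 1/8.61696×10^8)] = 28.12 km/s.

v = 28.1 km/s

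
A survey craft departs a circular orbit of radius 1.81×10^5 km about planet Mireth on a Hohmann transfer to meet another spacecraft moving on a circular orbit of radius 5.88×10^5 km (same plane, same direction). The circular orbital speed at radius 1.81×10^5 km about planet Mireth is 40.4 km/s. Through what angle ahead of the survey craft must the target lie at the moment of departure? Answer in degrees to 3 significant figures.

From the circular-orbit relation v² = μ/r at r = 1.81×10^5 km: μ = v²r = (40.4)² × 1.81×10^5 = 2.95421×10^8 km³/s².
Semi-major axis of the transfer orbit: a_t = (1.810×10^5 + 5.880×10^5)/2 = 3.845×10^5 km.
The half-period of the transfer ellipse is t = π√(a_t³/μ) = 43579 s.
The target's mean motion on its circular orbit is ω₂ = √(μ/r₂³) = 3.8120×10^-5 rad/s.
Angle swept by the target during transfer: ω₂·t = 1.6612 rad = 95.18°.
The survey craft traverses 180° on the transfer ellipse, so the target must lead by 180° − 95.18° = 84.8°.

φ = 84.8°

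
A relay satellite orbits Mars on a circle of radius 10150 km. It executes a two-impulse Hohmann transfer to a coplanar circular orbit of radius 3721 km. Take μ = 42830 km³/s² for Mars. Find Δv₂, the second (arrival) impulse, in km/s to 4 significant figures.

Semi-major axis of the transfer orbit: a_t = (10150 + 3721)/2 = 6935.5 km.
On the circular orbit at r = 3721 km, v_c = √(μ/r) = 3.3927 km/s.
Transfer-orbit speed at the same r (vis-viva, a = a_t): v_t = √[μ(2/r − 1/a_t)] = 4.1043 km/s.
Δv₂ = |v_t − v_c| = |4.1043 − 3.3927| = 0.7116 km/s.

Δv₂ = 0.7116 km/s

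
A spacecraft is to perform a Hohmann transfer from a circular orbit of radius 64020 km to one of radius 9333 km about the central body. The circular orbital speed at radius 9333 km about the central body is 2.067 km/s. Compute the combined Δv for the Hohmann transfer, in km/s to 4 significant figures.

Δv = 1.055 km/s

From the circular-orbit relation v² = μ/r at r = 9333 km: μ = v²r = (2.067)² × 9333 = 39875.1 km³/s².
Semi-major axis of the transfer orbit: a_t = (64020 + 9333)/2 = 36676.5 km.
At r₁ the circular-orbit speed is v₁ = √(μ/r₁) = 0.7892 km/s.
On the transfer ellipse at r₁, vis-viva equation gives v_a = √[μ(2/r₁ − 1/a_t)] = 0.3981 km/s.
First burn Δv₁ = |v_a − v₁| = 0.3911 km/s.
At r₂, v₂ = √(μ/r₂) = 2.0670 km/s.
Transfer-orbit speed at r₂: v_p = √[μ(2/r₂ − 1/a_t)] = 2.7309 km/s.
Second burn Δv₂ = |v₂ − v_p| = 0.6639 km/s.
Δv = Δv₁ + Δv₂ = 0.3911 + 0.6639 = 1.055 km/s.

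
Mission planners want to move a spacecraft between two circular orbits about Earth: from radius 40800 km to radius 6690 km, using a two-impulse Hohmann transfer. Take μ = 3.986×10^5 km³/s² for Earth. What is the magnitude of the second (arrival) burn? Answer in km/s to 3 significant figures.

Δv₂ = 2.40 km/s

Semi-major axis of the transfer orbit: a_t = (40800 + 6690)/2 = 23745 km.
Circular speed at r = 6690 km: v_c = √(μ/r) = 7.7189 km/s.
Transfer-orbit speed at the same r (vis-viva, a = a_t): v_t = √[μ(2/r − 1/a_t)] = 10.118 km/s.
Δv₂ = |v_t − v_c| = |10.118 − 7.7189| = 2.399 km/s.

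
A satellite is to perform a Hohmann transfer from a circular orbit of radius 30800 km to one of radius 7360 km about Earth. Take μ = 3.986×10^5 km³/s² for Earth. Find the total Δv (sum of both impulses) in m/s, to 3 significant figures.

The Hohmann ellipse has a_t = (r₁ + r₂)/2 = 19080 km.
Circular speed at r₁: v₁ = √(μ/r₁) = √(3.986×10^5/30800) = 3.597 km/s.
Transfer-orbit speed at r₁ (vis-viva equation): v_a = √[μ(2/r₁ − 1/a_t)] = 2.234 km/s.
First burn Δv₁ = |v_a − v₁| = 1.363 km/s.
Circular speed at r₂: v₂ = √(μ/r₂) = 7.359 km/s.
Transfer-orbit speed at r₂: v_p = √[μ(2/r₂ − 1/a_t)] = 9.350 km/s.
Second burn Δv₂ = |v₂ − v_p| = 1.991 km/s.
Total Δv = Δv₁ + Δv₂ = 3.354 km/s.

Δv = 3350 m/s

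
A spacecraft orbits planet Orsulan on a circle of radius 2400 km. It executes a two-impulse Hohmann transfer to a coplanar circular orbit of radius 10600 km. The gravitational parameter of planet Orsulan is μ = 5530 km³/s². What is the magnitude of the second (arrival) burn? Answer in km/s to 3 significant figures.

Semi-major axis of the transfer orbit: a_t = (2400 + 10600)/2 = 6500 km.
On the circular orbit at r = 10600 km, v_c = √(μ/r) = 0.7223 km/s.
Transfer-orbit speed at the same r (vis-viva, a = a_t): v_t = √[μ(2/r − 1/a_t)] = 0.4389 km/s.
Δv₂ = |v_t − v_c| = |0.4389 − 0.7223| = 0.2834 km/s.

Δv₂ = 0.283 km/s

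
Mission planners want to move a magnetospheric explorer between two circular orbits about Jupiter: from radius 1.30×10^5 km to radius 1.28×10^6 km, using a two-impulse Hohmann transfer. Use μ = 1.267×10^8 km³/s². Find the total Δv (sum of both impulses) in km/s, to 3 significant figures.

Transfer-ellipse semi-major axis a_t = (r₁ + r₂)/2 = (1.300×10^5 + 1.280×10^6)/2 = 7.050×10^5 km.
Circular speed at r₁: v₁ = √(μ/r₁) = √(1.267×10^8/1.300×10^5) = 31.219 km/s.
Transfer-orbit speed at r₁ (vis-viva): v_p = √[μ(2/r₁ − 1/a_t)] = 42.066 km/s.
First burn Δv₁ = |v_p − v₁| = 10.847 km/s.
Circular speed at r₂: v₂ = √(μ/r₂) = 9.9491 km/s.
Transfer-orbit speed at r₂: v_a = √[μ(2/r₂ − 1/a_t)] = 4.2723 km/s.
Second burn Δv₂ = |v₂ − v_a| = 5.6768 km/s.
Δv = Δv₁ + Δv₂ = 10.847 + 5.6768 = 16.52 km/s.

Δv = 16.5 km/s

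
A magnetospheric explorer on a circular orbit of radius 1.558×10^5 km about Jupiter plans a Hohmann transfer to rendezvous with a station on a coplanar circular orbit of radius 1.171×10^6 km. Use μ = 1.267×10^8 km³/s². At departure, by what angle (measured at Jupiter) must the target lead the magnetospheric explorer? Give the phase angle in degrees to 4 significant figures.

Semi-major axis of the transfer orbit: a_t = (1.558×10^5 + 1.171×10^6)/2 = 6.634×10^5 km.
Transfer time t = π√(a_t³/μ) = 1.50808×10^5 s.
The target's mean motion on its circular orbit is ω₂ = √(μ/r₂³) = 8.88286×10^-6 rad/s.
Angle swept by the target during transfer: ω₂·t = 1.33961 rad = 76.754°.
Arrival is 180° from departure on the ellipse, so φ = 180° − 76.754° = 103.2°.

φ = 103.2°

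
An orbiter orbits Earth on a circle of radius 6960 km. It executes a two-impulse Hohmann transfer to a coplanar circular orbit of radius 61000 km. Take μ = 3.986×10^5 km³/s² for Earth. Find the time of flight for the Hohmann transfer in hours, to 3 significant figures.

Semi-major axis of the transfer orbit: a_t = (6960 + 61000)/2 = 33980 km.
By Kepler's third law the transfer-orbit period is T = 2π√(a_t³/μ), so t = T/2 = 31170 s.
Converting: 31170 s ÷ 3600 s/hour = 8.66 hours.

t = 8.66 hours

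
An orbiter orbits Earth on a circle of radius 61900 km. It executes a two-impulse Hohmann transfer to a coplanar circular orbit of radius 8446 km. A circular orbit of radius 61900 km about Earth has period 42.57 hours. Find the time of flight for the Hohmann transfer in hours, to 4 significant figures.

From Kepler's third law T² = 4π²r³/μ at r = 61900 km, T = 42.57 hours = 42.57 × 3600 s = 1.53252×10^5 s: μ = 4π²r³/T² = 3.98675×10^5 km³/s².
The Hohmann ellipse has a_t = (r₁ + r₂)/2 = 35173 km.
By Kepler's third law the transfer-orbit period is T = 2π√(a_t³/μ), so t = T/2 = 32820 s.
Converting: 32820 s ÷ 3600 s/hour = 9.117 hours.

t = 9.117 hours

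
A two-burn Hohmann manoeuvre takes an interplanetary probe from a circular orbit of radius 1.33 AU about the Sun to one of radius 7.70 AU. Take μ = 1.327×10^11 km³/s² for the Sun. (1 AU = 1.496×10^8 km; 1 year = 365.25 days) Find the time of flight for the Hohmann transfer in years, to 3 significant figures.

t = 4.80 years

In km: r₁ = 1.33 × 1.496×10^8 = 1.98968×10^8 km; r₂ = 7.70 × 1.496×10^8 = 1.15192×10^9 km.
Semi-major axis of the transfer orbit: a_t = (1.98968×10^8 + 1.15192×10^9)/2 = 6.75444×10^8 km.
Half the transfer-orbit period gives t = π√(a_t³/μ) = 1.514×10^8 s.
Converting: 1.514×10^8 s ÷ 3.15576×10^7 s/year (365.25 × 86400) = 4.80 years.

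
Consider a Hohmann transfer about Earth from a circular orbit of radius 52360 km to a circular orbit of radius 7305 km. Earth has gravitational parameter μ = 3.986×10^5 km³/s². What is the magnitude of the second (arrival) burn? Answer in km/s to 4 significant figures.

The Hohmann ellipse has a_t = (r₁ + r₂)/2 = 29832.5 km.
On the circular orbit at r = 7305 km, v_c = √(μ/r) = 7.387 km/s.
Transfer-orbit speed at the same r (vis-viva, a = a_t): v_t = √[μ(2/r − 1/a_t)] = 9.786 km/s.
Δv₂ = |v_t − v_c| = |9.786 − 7.387| = 2.399 km/s.

Δv₂ = 2.399 km/s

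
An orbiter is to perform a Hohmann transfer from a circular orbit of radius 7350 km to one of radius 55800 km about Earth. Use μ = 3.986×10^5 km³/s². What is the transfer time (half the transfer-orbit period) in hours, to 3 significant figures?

t = 7.76 hours

Semi-major axis of the transfer orbit: a_t = (7350 + 55800)/2 = 31575 km.
Transfer time t = π√(a_t³/μ) = π√((31575)³ / 3.986×10^5) = 27920 s.
Converting: 27920 s ÷ 3600 s/hour = 7.76 hours.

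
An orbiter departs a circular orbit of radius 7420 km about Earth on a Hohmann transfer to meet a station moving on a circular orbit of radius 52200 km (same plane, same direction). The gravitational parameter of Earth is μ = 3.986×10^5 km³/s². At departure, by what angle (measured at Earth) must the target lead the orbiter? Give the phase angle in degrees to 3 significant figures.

φ = 102°

Semi-major axis of the transfer orbit: a_t = (7420 + 52200)/2 = 29810 km.
Transfer time t = π√(a_t³/μ) = 25610 s.
Target angular speed ω₂ = √(μ/r₂³) = 5.294×10^-5 rad/s.
Angle swept by the target during transfer: ω₂·t = 1.3558 rad = 77.68°.
The orbiter traverses 180° on the transfer ellipse, so the target must lead by 180° − 77.68° = 102°.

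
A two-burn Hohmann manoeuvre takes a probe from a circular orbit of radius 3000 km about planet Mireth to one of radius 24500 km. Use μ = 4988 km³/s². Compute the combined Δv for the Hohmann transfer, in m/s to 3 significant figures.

Δv = 672 m/s

Semi-major axis of the transfer orbit: a_t = (3000 + 24500)/2 = 13750 km.
Circular speed at r₁: v₁ = √(μ/r₁) = √(4988/3000) = 1.28944 km/s.
On the transfer ellipse at r₁, vis-viva equation gives v_p = √[μ(2/r₁ − 1/a_t)] = 1.72121 km/s.
First burn Δv₁ = |v_p − v₁| = 0.43177 km/s.
Circular speed at r₂: v₂ = √(μ/r₂) = 0.45121 km/s.
Transfer-orbit speed at r₂: v_a = √[μ(2/r₂ − 1/a_t)] = 0.21076 km/s.
Second burn Δv₂ = |v₂ − v_a| = 0.24045 km/s.
Δv = Δv₁ + Δv₂ = 0.43177 + 0.24045 = 0.6722 km/s.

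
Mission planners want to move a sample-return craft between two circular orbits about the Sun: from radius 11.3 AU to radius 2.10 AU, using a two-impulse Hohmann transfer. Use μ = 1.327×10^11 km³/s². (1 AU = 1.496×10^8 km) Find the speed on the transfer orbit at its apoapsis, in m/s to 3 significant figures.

v = 4960 m/s

In km: r₁ = 11.3 × 1.496×10^8 = 1.69048×10^9 km; r₂ = 2.10 × 1.496×10^8 = 3.1416×10^8 km.
Transfer-ellipse semi-major axis a_t = (r₁ + r₂)/2 = (1.69048×10^9 + 3.1416×10^8)/2 = 1.00232×10^9 km.
At apoapsis, r = 1.69048×10^9 km.
Applying v² = μ(2/r − 1/a_t): v = 4.960 km/s.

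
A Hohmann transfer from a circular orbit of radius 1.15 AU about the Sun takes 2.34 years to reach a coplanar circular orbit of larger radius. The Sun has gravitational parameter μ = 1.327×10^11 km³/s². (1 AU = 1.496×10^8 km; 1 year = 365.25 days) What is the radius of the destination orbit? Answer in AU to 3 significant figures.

In km: r₁ = 1.15 × 1.496×10^8 = 1.7204×10^8 km.
Transfer time t = 2.34 years × 365.25 × 86400 s = 7.3844784×10^7 s, and t = π√(a_t³/μ).
So a_t = (μ t²/π²)^(1/3) = (1.327×10^11 × (7.3844784×10^7)² / π²)^(1/3) = 4.1854×10^8 km.
Since a_t = (r₁ + r₂)/2, r₂ = 2a_t − r₁ = 2×4.1854×10^8 − 1.7204×10^8 = 6.6504×10^8 km.
In AU: r₂ = 6.6504×10^8 / 1.496×10^8 = 4.45 AU.

r₂ = 4.45 AU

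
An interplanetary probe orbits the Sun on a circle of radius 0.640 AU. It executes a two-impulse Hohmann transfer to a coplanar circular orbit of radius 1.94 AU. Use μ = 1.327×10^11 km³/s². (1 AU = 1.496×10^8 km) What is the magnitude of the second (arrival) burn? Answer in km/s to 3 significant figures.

Δv₂ = 6.32 km/s

In km: r₁ = 0.640 × 1.496×10^8 = 9.5744×10^7 km; r₂ = 1.94 × 1.496×10^8 = 2.90224×10^8 km.
The Hohmann ellipse has a_t = (r₁ + r₂)/2 = 1.92984×10^8 km.
Circular speed at r = 2.90224×10^8 km: v_c = √(μ/r) = 21.383 km/s.
Vis-viva on the transfer ellipse at r = 2.90224×10^8 km gives v_t = √[μ(2/r − 1/a_t)] = 15.061 km/s.
Δv₂ = |v_t − v_c| = |15.061 − 21.383| = 6.322 km/s.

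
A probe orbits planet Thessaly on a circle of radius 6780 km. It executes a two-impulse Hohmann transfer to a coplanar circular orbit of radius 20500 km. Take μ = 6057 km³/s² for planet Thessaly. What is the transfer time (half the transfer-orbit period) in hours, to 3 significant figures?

t = 17.9 hours

The Hohmann ellipse has a_t = (r₁ + r₂)/2 = 13640 km.
By Kepler's third law the transfer-orbit period is T = 2π√(a_t³/μ), so t = T/2 = 64300 s.
Converting: 64300 s ÷ 3600 s/hour = 17.9 hours.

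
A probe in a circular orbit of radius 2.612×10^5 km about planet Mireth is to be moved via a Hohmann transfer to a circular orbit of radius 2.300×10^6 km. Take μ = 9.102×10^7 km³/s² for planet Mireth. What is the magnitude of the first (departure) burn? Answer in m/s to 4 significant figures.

The Hohmann ellipse has a_t = (r₁ + r₂)/2 = 1.2806×10^6 km.
Circular speed at r = 2.612×10^5 km: v_c = √(μ/r) = 18.67 km/s.
Vis-viva on the transfer ellipse at r = 2.612×10^5 km gives v_t = √[μ(2/r − 1/a_t)] = 25.02 km/s.
Δv₁ = |v_t − v_c| = |25.02 − 18.67| = 6.350 km/s.

Δv₁ = 6350 m/s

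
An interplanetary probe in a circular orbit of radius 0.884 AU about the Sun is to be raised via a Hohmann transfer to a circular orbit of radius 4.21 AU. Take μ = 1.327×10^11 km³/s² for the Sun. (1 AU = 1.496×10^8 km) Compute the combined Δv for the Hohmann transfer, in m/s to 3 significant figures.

In km: r₁ = 0.884 × 1.496×10^8 = 1.322464×10^8 km; r₂ = 4.21 × 1.496×10^8 = 6.29816×10^8 km.
Transfer-ellipse semi-major axis a_t = (r₁ + r₂)/2 = (1.322464×10^8 + 6.29816×10^8)/2 = 3.810312×10^8 km.
At r₁ the circular-orbit speed is v₁ = √(μ/r₁) = 31.677 km/s.
Transfer-orbit speed at r₁ (v² = μ(2/r − 1/a)): v_p = √[μ(2/r₁ − 1/a_t)] = 40.726 km/s.
First burn Δv₁ = |v_p − v₁| = 9.049 km/s.
Circular speed at r₂: v₂ = √(μ/r₂) = 14.5154 km/s.
Transfer-orbit speed at r₂: v_a = √[μ(2/r₂ − 1/a_t)] = 8.55146 km/s.
Second burn Δv₂ = |v₂ − v_a| = 5.964 km/s.
Δv = Δv₁ + Δv₂ = 9.049 + 5.964 = 15.01 km/s.

Δv = 15000 m/s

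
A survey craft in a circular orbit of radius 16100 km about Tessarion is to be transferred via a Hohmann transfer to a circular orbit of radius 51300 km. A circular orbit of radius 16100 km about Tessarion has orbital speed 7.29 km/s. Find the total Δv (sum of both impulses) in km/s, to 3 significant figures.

Δv = 2.97 km/s

From the circular-orbit relation v² = μ/r at r = 16100 km: μ = v²r = (7.29)² × 16100 = 8.55620×10^5 km³/s².
Semi-major axis of the transfer orbit: a_t = (16100 + 51300)/2 = 33700 km.
At r₁ the circular-orbit speed is v₁ = √(μ/r₁) = 7.2900 km/s.
On the transfer ellipse at r₁, vis-viva gives v_p = √[μ(2/r₁ − 1/a_t)] = 8.9944 km/s.
First burn Δv₁ = |v_p − v₁| = 1.7044 km/s.
At r₂, v₂ = √(μ/r₂) = 4.0840 km/s.
Transfer-orbit speed at r₂: v_a = √[μ(2/r₂ − 1/a_t)] = 2.8228 km/s.
Second burn Δv₂ = |v₂ − v_a| = 1.2612 km/s.
Total Δv = Δv₁ + Δv₂ = 2.966 km/s.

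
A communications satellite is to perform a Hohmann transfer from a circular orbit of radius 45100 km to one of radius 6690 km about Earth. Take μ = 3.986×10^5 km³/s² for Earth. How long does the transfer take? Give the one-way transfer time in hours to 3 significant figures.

t = 5.76 hours

The Hohmann ellipse has a_t = (r₁ + r₂)/2 = 25895 km.
Transfer time t = π√(a_t³/μ) = π√((25895)³ / 3.986×10^5) = 20740 s.
Converting: 20740 s ÷ 3600 s/hour = 5.76 hours.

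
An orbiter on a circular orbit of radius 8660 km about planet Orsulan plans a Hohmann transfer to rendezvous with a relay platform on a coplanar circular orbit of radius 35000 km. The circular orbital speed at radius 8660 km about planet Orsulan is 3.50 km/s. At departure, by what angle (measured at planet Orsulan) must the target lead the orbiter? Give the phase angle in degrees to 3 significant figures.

From the circular-orbit relation v² = μ/r at r = 8660 km: μ = v²r = (3.50)² × 8660 = 1.06085×10^5 km³/s².
Transfer-ellipse semi-major axis a_t = (r₁ + r₂)/2 = (8660 + 35000)/2 = 21830 km.
The half-period of the transfer ellipse is t = π√(a_t³/μ) = 31110.2 s.
Target angular speed ω₂ = √(μ/r₂³) = 4.97422×10^-5 rad/s.
Angle swept by the target during transfer: ω₂·t = 1.54749 rad = 88.66°.
Arrival is 180° from departure on the ellipse, so φ = 180° − 88.66° = 91.3°.

φ = 91.3°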